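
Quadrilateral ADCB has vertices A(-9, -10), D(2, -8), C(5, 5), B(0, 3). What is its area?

Using the Shoelace formula for a quadrilateral (vertices in order):
Area = (1/2)|sum of (x_i * y_(i+1) - x_(i+1) * y_i)|
Terms: (-9*-8 - 2*-10) = 92, (2*5 - 5*-8) = 50, (5*3 - 0*5) = 15, (0*-10 - -9*3) = 27
Sum = 184
Area = (1/2)(184) = 92

92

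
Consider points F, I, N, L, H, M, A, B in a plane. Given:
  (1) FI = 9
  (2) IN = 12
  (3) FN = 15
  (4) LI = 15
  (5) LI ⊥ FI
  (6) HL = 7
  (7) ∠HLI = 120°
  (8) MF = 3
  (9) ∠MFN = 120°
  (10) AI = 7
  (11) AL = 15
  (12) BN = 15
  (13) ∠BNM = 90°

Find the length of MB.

Step 1: By the law of cosines on triangle NFM: NM² = 15² + 3² − 2·15·3·cos(120°) = 279, so NM = 3·√31.
Step 2: By the law of cosines on triangle MNB: MB² = (3·√31)² + 15² − 2·3·√31·15·cos(90°) = 504, so MB = 6·√14.

Therefore, the length of MB = 6·√14.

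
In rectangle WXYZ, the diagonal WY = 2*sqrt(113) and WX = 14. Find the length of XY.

b = sqrt(d^2 - a^2) = sqrt(452 - 196) = sqrt(256) = 16

16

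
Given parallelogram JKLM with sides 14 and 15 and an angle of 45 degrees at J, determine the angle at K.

Opposite sides of a parallelogram are parallel, so consecutive angles form co-interior angles on a transversal.
Co-interior angles sum to 180°, giving angle K = 180 - 45 = 135 degrees.

135 degrees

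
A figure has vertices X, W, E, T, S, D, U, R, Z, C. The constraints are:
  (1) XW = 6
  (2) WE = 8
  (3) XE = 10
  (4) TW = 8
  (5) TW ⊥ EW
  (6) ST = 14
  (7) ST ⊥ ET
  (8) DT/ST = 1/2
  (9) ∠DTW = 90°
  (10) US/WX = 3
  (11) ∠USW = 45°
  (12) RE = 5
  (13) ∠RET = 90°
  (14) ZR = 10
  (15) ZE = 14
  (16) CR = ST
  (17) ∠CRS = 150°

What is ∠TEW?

Step 1: By the law of cosines on triangle EWT: ET² = 8² + 8² − 2·8·8·cos(90°) = 128, so ET = 8·√2.
Step 2: By the inverse law of cosines on triangle TEW: cos(∠TEW) = ((8·√2)² + 8² − 8²) / (2·8·√2·8) = 128/181.02 = 0.7071, so ∠TEW = 45°.

Therefore, the measure of angle ∠TEW = 45°.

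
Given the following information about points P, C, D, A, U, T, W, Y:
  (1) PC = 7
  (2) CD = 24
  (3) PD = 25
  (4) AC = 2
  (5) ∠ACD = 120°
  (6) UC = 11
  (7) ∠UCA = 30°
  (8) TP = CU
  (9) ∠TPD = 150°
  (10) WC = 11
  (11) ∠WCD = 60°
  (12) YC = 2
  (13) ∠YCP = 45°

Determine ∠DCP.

Step 1: By the inverse law of cosines on triangle DCP: cos(∠DCP) = (24² + 7² − 25²) / (2·24·7) = 0/336 = 0, so ∠DCP = 90°.

Therefore, the measure of angle ∠DCP = 90°.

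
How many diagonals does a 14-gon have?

Each of the 14 vertices connects to 11 non-adjacent vertices via diagonals.
Total connections = 14 × 11 = 154, but each diagonal is counted twice.
Number of diagonals = 154 / 2 = 77.

77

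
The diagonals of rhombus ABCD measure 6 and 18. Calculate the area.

Area = (6 * 18) / 2 = 108 / 2 = 54

54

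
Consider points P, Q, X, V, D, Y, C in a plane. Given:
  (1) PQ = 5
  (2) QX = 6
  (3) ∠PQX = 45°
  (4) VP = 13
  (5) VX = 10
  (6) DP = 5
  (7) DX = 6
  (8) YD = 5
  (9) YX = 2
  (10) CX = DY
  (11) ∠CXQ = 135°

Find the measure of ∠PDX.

Step 1: By the law of cosines on triangle PQX: PX² = 5² + 6² − 2·5·6·cos(45°) = 18.57, so PX ≈ 4.31.
Step 2: By the inverse law of cosines on triangle PDX: cos(∠PDX) = (5² + 6² − 4.31²) / (2·5·6) = 42.43/60 = 0.7071, so ∠PDX = 45°.

Therefore, the measure of angle ∠PDX = 45°.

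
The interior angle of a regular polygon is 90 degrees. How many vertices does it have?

Exterior angle = 180 - 90 = 90. n = 360 / 90 = 4.

4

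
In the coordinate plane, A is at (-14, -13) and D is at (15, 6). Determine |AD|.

d = sqrt((29)^2 + (19)^2) = sqrt(1202)

sqrt(1202)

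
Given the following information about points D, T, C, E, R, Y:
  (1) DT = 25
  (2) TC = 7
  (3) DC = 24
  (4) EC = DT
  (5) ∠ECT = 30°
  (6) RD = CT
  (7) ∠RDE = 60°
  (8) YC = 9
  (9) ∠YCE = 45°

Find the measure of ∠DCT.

Step 1: By the inverse law of cosines on triangle DCT: cos(∠DCT) = (24² + 7² − 25²) / (2·24·7) = 0/336 = 0, so ∠DCT = 90°.

Therefore, the measure of angle ∠DCT = 90°.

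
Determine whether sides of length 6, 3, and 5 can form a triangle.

Sort the sides: 3, 5, 6.
It suffices to check that the sum of the two smallest exceeds the largest:
3 + 5 = 8 > 6. ✓
Yes, a valid triangle can be formed.

Yes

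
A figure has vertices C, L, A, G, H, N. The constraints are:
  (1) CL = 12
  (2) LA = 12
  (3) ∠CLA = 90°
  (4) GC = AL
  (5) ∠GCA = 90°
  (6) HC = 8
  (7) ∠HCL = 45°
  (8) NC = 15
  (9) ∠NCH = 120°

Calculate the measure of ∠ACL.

Step 1: By the law of cosines on triangle CLA: CA² = 12² + 12² − 2·12·12·cos(90°) = 288, so CA = 12·√2.
Step 2: By the inverse law of cosines on triangle ACL: cos(∠ACL) = ((12·√2)² + 12² − 12²) / (2·12·√2·12) = 288/407.29 = 0.7071, so ∠ACL = 45°.

Therefore, the measure of angle ∠ACL = 45°.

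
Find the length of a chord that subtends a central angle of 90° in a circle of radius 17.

Drop a perpendicular from the center to the chord, bisecting both the chord and the central angle.
Each half-chord = r sin(θ/2) = 17 sin(45°).
The full chord = 2 × 17 × sin(45°) = 17*sqrt(2).

17*sqrt(2)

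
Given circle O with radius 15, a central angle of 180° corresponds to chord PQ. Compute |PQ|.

Chord length = 2r sin(θ/2)
= 2 × 15 × sin(180°/2)
= 2 × 15 × sin(90°)
= 30

30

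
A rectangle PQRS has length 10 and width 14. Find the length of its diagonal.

A rectangle's diagonal splits it into two right triangles, with the diagonal as the hypotenuse.
By the Pythagorean theorem, d^2 = 10^2 + 14^2 = 296.
Therefore d = sqrt(296) = 2*sqrt(74).

2*sqrt(74)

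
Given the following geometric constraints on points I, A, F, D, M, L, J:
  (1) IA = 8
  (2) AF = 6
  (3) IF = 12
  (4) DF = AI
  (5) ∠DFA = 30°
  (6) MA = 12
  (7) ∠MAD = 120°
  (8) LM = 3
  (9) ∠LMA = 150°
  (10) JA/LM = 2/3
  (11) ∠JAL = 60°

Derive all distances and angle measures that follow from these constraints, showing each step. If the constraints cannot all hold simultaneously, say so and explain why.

The constraints are consistent.

From the given relations:
  DF = AI = 8
  JA = 2/3·LM = 2/3·3 = 2

Step 1: From AF = 6, FD = 8, and ∠AFD = 30°, by the law of cosines:
  AD² = AF² + FD² - 2·AF·FD·cos(30°) = 36 + 64 - 83.14 = 16.86
  AD ≈ 4.11

Step 2: From AM = 12, ML = 3, and ∠AML = 150°, by the law of cosines:
  AL² = AM² + ML² - 2·AM·ML·cos(150°) = 144 + 9 + 62.35 = 215.4
  AL ≈ 14.67

Step 3: From IA = 8, IF = 12, AF = 6, by the inverse law of cosines:
  cos(∠AIF) = (IA² + IF² - AF²) / (2·IA·IF)
  ∠AIF = 26.38°

Step 4: From AF = 6, AI = 8, FI = 12, by the inverse law of cosines:
  cos(∠FAI) = (AF² + AI² - FI²) / (2·AF·AI)
  ∠FAI = 117.28°

Step 5: From FA = 6, FI = 12, AI = 8, by the inverse law of cosines:
  cos(∠AFI) = (FA² + FI² - AI²) / (2·FA·FI)
  ∠AFI = 36.34°

Step 6: From DA = 4.11, AM = 12, and ∠DAM = 120°, by the law of cosines:
  DM² = DA² + AM² - 2·DA·AM·cos(120°) = 16.86 + 144 + 49.28 = 210.1
  DM ≈ 14.5

Step 7: From LA = 14.67, AJ = 2, and ∠LAJ = 60°, by the law of cosines:
  LJ² = LA² + AJ² - 2·LA·AJ·cos(60°) = 215.4 + 4 - 29.35 = 190
  LJ ≈ 13.78

Step 8: From AD = 4.11, AF = 6, DF = 8, by the inverse law of cosines:
  cos(∠DAF) = (AD² + AF² - DF²) / (2·AD·AF)
  ∠DAF = 103.06°

Step 9: From AL = 14.67, AM = 12, LM = 3, by the inverse law of cosines:
  cos(∠LAM) = (AL² + AM² - LM²) / (2·AL·AM)
  ∠LAM = 5.87°

Step 10: From DA = 4.11, DF = 8, AF = 6, by the inverse law of cosines:
  cos(∠ADF) = (DA² + DF² - AF²) / (2·DA·DF)
  ∠ADF = 46.94°

Step 11: From LA = 14.67, LM = 3, AM = 12, by the inverse law of cosines:
  cos(∠ALM) = (LA² + LM² - AM²) / (2·LA·LM)
  ∠ALM = 24.13°

Step 12: From DA = 4.11, DM = 14.5, AM = 12, by the inverse law of cosines:
  cos(∠ADM) = (DA² + DM² - AM²) / (2·DA·DM)
  ∠ADM = 45.8°

Step 13: From MA = 12, MD = 14.5, AD = 4.11, by the inverse law of cosines:
  cos(∠AMD) = (MA² + MD² - AD²) / (2·MA·MD)
  ∠AMD = 14.2°

Step 14: From LA = 14.67, LJ = 13.78, AJ = 2, by the inverse law of cosines:
  cos(∠ALJ) = (LA² + LJ² - AJ²) / (2·LA·LJ)
  ∠ALJ = 7.22°

Step 15: From JA = 2, JL = 13.78, AL = 14.67, by the inverse law of cosines:
  cos(∠AJL) = (JA² + JL² - AL²) / (2·JA·JL)
  ∠AJL = 112.78°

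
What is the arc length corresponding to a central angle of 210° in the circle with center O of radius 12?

Arc length = 2πr × θ/360
= 2π × 12 × 7/12
= 14*pi

14*pi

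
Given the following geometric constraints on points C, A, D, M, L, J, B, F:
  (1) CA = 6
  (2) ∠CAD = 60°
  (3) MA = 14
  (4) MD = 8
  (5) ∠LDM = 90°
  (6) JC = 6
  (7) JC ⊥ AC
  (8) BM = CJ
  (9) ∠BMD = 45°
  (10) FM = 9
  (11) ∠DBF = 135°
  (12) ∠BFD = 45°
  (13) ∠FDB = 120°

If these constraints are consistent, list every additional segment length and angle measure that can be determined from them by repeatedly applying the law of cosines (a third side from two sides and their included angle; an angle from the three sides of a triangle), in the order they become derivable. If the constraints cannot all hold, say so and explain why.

These constraints are not satisfiable: (11), (12) and (13) are the three interior angles of triangle DBF, which must sum to 180°, but 135° + 45° + 120° = 300°. No planar figure meets all of them, so nothing further can be derived.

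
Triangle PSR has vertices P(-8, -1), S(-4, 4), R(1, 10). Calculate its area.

Shoelace: Area = (1/2)|-8(4-10) + -4(10--1) + 1(-1-4)| = (1/2)(1) = 1/2

1/2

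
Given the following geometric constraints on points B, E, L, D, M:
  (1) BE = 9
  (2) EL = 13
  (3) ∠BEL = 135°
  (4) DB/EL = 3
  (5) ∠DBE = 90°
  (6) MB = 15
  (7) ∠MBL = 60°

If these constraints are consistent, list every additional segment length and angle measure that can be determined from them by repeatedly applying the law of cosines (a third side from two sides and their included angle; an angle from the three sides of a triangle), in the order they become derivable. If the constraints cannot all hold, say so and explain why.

The constraints are consistent. Derivable facts, in order:
After 1 step:
- BL ≈ 20.38
- ED = 3·√178
After 2 steps:
- LM ≈ 18.3
- ∠BDE = 12.99°
- ∠BED = 77.01°
- ∠BLE = 18.19°
- ∠EBL = 26.81°
After 3 steps:
- ∠BLM = 45.24°
- ∠BML = 74.76°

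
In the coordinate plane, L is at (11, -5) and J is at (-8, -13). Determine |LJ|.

The horizontal distance is |-8 - 11| = 19 and the vertical distance is |-13 - -5| = 8.
By the Pythagorean theorem, d = sqrt(19^2 + 8^2) = sqrt(425) = 5*sqrt(17).

5*sqrt(17)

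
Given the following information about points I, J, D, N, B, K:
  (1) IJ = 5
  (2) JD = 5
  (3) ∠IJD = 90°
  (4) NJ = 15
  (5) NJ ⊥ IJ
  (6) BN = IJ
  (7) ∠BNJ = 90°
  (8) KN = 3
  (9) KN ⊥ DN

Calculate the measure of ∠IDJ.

Step 1: By the law of cosines on triangle DJI: DI² = 5² + 5² − 2·5·5·cos(90°) = 50, so DI = 5·√2.
Step 2: By the inverse law of cosines on triangle IDJ: cos(∠IDJ) = ((5·√2)² + 5² − 5²) / (2·5·√2·5) = 50/70.71 = 0.7071, so ∠IDJ = 45°.

Therefore, the measure of angle ∠IDJ = 45°.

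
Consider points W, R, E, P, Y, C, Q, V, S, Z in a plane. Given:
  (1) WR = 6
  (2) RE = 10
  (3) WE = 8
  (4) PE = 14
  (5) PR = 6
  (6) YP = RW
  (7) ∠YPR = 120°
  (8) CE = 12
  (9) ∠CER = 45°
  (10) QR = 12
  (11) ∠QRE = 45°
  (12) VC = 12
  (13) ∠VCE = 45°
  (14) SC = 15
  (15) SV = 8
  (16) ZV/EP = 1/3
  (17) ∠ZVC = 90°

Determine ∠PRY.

From the given relations: YP = RW = 6.
Step 1: By the law of cosines on triangle RPY: RY² = 6² + 6² − 2·6·6·cos(120°) = 108, so RY = 6·√3.
Step 2: By the inverse law of cosines on triangle PRY: cos(∠PRY) = (6² + (6·√3)² − 6²) / (2·6·6·√3) = 108/124.71 = 0.866, so ∠PRY = 30°.

Therefore, the measure of angle ∠PRY = 30°.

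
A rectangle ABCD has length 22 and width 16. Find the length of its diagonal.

A rectangle's diagonal splits it into two right triangles, with the diagonal as the hypotenuse.
By the Pythagorean theorem, d^2 = 22^2 + 16^2 = 740.
Therefore d = sqrt(740) = 2*sqrt(185).

2*sqrt(185)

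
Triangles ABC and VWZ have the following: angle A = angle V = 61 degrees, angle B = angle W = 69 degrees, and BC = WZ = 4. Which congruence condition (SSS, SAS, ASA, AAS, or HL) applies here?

The given information provides:
angle A = angle V = 61 degrees, angle B = angle W = 69 degrees, and BC = WZ = 4
This matches the AAS congruence theorem.
Two pairs of corresponding angles and a non-included side are equal (Angle-Angle-Side).

AAS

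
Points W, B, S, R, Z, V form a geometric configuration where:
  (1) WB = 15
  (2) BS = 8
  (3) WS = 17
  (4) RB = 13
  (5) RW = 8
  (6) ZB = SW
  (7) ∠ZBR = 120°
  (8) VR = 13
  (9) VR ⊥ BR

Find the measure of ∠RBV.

Step 1: By the law of cosines on triangle BRV: BV² = 13² + 13² − 2·13·13·cos(90°) = 338, so BV = 13·√2.
Step 2: By the inverse law of cosines on triangle RBV: cos(∠RBV) = (13² + (13·√2)² − 13²) / (2·13·13·√2) = 338/478 = 0.7071, so ∠RBV = 45°.

Therefore, the measure of angle ∠RBV = 45°.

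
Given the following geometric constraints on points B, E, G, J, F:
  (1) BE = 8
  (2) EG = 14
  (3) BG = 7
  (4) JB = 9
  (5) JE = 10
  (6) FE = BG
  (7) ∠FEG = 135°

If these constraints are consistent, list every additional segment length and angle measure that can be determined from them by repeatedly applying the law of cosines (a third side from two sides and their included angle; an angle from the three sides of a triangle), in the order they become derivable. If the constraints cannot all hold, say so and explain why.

The constraints are consistent. Derivable facts, in order:
After 1 step:
- GF ≈ 19.59
- ∠BEG = 19.62°
- ∠BEJ = 58.75°
- ∠BGE = 22.56°
- ∠BJE = 49.46°
- ∠EBG = 137.82°
- ∠EBJ = 71.79°
After 2 steps:
- ∠EFG = 30.36°
- ∠EGF = 14.64°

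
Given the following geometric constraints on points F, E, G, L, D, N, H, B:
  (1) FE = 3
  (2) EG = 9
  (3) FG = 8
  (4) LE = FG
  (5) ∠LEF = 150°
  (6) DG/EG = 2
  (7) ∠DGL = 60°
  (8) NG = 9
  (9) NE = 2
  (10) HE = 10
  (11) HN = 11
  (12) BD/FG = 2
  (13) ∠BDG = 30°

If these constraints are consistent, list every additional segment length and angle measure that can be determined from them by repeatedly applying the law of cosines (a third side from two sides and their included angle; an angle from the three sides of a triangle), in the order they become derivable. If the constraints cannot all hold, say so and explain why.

The constraints are consistent. Derivable facts, in order:
After 1 step:
- FL ≈ 10.7
- GB ≈ 9.01
- ∠EFG = 99.59°
- ∠EGF = 19.19°
- ∠EGN = 12.76°
- ∠EHN = 9.47°
- ∠ENG = 83.62°
- ∠ENH = 55.38°
- ∠FEG = 61.22°
- ∠GEN = 83.62°
- ∠HEN = 115.15°
After 2 steps:
- ∠BGD = 62.62°
- ∠DBG = 87.38°
- ∠EFL = 21.94°
- ∠ELF = 8.06°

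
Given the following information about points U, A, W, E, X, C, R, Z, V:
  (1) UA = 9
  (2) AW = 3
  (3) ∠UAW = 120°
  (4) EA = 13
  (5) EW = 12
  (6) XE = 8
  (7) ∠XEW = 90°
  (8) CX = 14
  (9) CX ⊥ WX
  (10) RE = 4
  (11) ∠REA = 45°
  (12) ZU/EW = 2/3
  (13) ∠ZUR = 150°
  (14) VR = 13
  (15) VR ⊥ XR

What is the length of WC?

Step 1: By the law of cosines on triangle XEW: XW² = 8² + 12² − 2·8·12·cos(90°) = 208, so XW = 4·√13.
Step 2: By the law of cosines on triangle WXC: WC² = (4·√13)² + 14² − 2·4·√13·14·cos(90°) = 404, so WC = 2·√101.

Therefore, the length of WC = 2·√101.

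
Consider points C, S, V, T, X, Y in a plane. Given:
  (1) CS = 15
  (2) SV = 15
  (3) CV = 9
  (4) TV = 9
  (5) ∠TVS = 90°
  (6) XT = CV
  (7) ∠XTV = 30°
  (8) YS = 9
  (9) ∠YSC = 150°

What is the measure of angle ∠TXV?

From the given relations: XT = CV = 9.
Step 1: By the law of cosines on triangle XTV: XV² = 9² + 9² − 2·9·9·cos(30°) = 21.7, so XV ≈ 4.66.
Step 2: By the inverse law of cosines on triangle TXV: cos(∠TXV) = (9² + 4.66² − 9²) / (2·9·4.66) = 21.7/83.86 = 0.2588, so ∠TXV = 75°.

Therefore, the measure of angle ∠TXV = 75°.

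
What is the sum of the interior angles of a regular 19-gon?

The sum of interior angles of an n-sided polygon is (n - 2) * 180.
For n = 19: (19 - 2) * 180 = 17 * 180 = 3060 degrees.

3060 degrees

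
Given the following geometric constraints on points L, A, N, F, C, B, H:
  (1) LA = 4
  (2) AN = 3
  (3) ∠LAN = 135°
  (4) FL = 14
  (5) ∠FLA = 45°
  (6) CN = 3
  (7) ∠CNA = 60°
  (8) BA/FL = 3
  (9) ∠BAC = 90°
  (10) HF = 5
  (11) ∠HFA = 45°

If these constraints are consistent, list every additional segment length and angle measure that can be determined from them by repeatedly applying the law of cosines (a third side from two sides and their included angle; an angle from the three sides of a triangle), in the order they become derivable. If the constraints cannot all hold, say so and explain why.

The constraints are consistent. Derivable facts, in order:
After 1 step:
- AC = 3
- AF ≈ 11.52
- LN ≈ 6.48
After 2 steps:
- AH ≈ 8.74
- CB = 3·√197
- ∠ACN = 60°
- ∠AFL = 14.21°
- ∠ALN = 19.11°
- ∠ANL = 25.89°
- ∠CAN = 60°
- ∠FAL = 120.79°
After 3 steps:
- ∠ABC = 4.09°
- ∠ACB = 85.91°
- ∠AHF = 111.13°
- ∠FAH = 23.87°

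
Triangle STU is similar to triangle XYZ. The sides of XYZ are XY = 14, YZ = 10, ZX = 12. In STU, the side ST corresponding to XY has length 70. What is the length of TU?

Similar triangles have proportional sides. Setting up the proportion:
ST / XY = TU / YZ
70 / 14 = TU / 10
TU = 10 * 70 / 14 = 50.

50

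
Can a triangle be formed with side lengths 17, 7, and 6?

Check the triangle inequality: 7 + 6 = 13 ≤ 17.
Since the sum of two sides does not exceed the third, no triangle can be formed.

No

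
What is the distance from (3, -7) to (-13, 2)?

d = sqrt((-16)^2 + (9)^2) = sqrt(337)

sqrt(337)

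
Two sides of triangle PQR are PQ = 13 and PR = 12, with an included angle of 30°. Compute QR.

When two sides and the included angle are known, the law of cosines gives the third side.
c^2 = a^2 + b^2 - 2ab cos(C) generalizes the Pythagorean theorem to non-right triangles.
Here: QR^2 = 169 + 144 - 312*(sqrt(3)/2) = 313 - 156*sqrt(3)
QR = sqrt(313 - 156*sqrt(3))

sqrt(313 - 156*sqrt(3))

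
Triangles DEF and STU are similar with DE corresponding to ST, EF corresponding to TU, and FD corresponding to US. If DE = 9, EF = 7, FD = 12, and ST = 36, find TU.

Since the triangles are similar, the ratio of corresponding sides is constant.
Scale factor k = ST / DE = 36 / 9 = 4
TU = k * EF = 4 * 7 = 28

28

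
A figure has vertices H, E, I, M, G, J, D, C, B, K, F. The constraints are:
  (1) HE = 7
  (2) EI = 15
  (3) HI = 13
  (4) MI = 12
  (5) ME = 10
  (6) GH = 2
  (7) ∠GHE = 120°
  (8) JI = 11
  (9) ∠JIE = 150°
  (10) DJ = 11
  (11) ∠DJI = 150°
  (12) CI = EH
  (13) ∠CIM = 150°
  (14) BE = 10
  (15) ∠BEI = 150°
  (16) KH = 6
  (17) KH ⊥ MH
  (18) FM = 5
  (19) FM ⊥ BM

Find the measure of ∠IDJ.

Step 1: By the law of cosines on triangle DJI: DI² = 11² + 11² − 2·11·11·cos(150°) = 451.58, so DI ≈ 21.25.
Step 2: By the inverse law of cosines on triangle IDJ: cos(∠IDJ) = (21.25² + 11² − 11²) / (2·21.25·11) = 451.58/467.51 = 0.9659, so ∠IDJ = 15°.

Therefore, the measure of angle ∠IDJ = 15°.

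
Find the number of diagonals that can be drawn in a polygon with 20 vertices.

Total line segments between 20 vertices = C(20,2) = 190.
Subtract the 20 sides: 190 - 20 = 170 diagonals.

170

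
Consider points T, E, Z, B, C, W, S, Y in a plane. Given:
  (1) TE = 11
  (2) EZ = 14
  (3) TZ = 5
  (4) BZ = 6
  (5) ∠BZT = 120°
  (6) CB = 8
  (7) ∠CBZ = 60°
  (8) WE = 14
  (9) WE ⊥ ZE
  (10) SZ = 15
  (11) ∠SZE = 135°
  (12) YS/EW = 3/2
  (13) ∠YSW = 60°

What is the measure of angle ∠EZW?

Step 1: By the law of cosines on triangle ZEW: ZW² = 14² + 14² − 2·14·14·cos(90°) = 392, so ZW = 14·√2.
Step 2: By the inverse law of cosines on triangle EZW: cos(∠EZW) = (14² + (14·√2)² − 14²) / (2·14·14·√2) = 392/554.37 = 0.7071, so ∠EZW = 45°.

Therefore, the measure of angle ∠EZW = 45°.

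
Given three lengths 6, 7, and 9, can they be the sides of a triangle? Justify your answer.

Yes.
The triangle inequality requires that the sum of any two sides exceeds the third.
Here 6 + 7 = 13 > 9, so the condition is met.

Yes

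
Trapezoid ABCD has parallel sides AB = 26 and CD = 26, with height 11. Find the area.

Area = (26 + 26) * 11 / 2 = 572 / 2 = 286

286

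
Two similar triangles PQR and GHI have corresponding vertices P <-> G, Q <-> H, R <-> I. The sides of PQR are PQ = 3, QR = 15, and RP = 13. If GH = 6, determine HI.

Since the triangles are similar, the ratio of corresponding sides is constant.
Scale factor k = GH / PQ = 6 / 3 = 2
HI = k * QR = 2 * 15 = 30

30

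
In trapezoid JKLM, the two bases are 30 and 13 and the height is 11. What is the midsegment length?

midsegment = (30 + 13) / 2 = 43 / 2 = 43/2

43/2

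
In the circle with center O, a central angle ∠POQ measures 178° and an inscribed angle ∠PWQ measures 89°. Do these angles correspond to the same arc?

By the inscribed angle theorem, if both angles subtend the same arc, the inscribed angle must be half the central angle.
Half of 178° = 89°, which equals the given inscribed angle of 89°.
Therefore, yes, they correspond to the same arc.

Yes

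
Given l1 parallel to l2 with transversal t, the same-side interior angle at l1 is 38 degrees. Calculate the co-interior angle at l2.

Co-interior (same-side interior) angles are between the parallel lines on the same side of the transversal.
Unlike corresponding or alternate interior angles, they are supplementary rather than equal.
So the angle = 180 - 38 = 142 degrees.

142 degrees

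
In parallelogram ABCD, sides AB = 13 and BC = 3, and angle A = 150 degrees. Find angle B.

Opposite sides of a parallelogram are parallel, so consecutive angles form co-interior angles on a transversal.
Co-interior angles sum to 180°, giving angle B = 180 - 150 = 30 degrees.

30 degrees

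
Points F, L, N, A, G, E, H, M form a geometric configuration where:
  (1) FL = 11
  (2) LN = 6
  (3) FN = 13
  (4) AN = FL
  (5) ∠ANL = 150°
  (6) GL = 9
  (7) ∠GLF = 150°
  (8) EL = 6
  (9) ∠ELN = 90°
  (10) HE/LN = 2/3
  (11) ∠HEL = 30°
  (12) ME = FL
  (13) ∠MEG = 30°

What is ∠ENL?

Step 1: By the law of cosines on triangle NLE: NE² = 6² + 6² − 2·6·6·cos(90°) = 72, so NE = 6·√2.
Step 2: By the inverse law of cosines on triangle ENL: cos(∠ENL) = ((6·√2)² + 6² − 6²) / (2·6·√2·6) = 72/101.82 = 0.7071, so ∠ENL = 45°.

Therefore, the measure of angle ∠ENL = 45°.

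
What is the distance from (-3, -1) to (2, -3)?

d = sqrt((5)^2 + (-2)^2) = sqrt(29)

sqrt(29)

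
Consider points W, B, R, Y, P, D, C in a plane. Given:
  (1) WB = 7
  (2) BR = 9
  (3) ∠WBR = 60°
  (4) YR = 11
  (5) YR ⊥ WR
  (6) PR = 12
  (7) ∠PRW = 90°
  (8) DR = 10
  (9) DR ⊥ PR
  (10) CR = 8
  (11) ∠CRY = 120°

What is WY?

Step 1: By the law of cosines on triangle RBW: RW² = 9² + 7² − 2·9·7·cos(60°) = 67, so RW = √67.
Step 2: By the law of cosines on triangle WRY: WY² = √67² + 11² − 2·√67·11·cos(90°) = 188, so WY = 2·√47.

Therefore, the length of WY = 2·√47.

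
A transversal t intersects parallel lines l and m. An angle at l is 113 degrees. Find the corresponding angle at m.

Corresponding angles formed by parallel lines and a transversal are equal.
The given angle is 113 degrees.
The corresponding angle = 113 degrees.

113 degrees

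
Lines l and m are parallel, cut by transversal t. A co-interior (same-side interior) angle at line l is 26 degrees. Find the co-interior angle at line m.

Co-interior (same-side interior) angles are between the parallel lines on the same side of the transversal.
Unlike corresponding or alternate interior angles, they are supplementary rather than equal.
So the angle = 180 - 26 = 154 degrees.

154 degrees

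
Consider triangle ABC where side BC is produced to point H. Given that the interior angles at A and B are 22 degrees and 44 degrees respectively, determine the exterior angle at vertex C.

The interior angle at C is 180 - 22 - 44 = 114 degrees.
The exterior angle and interior angle at C are supplementary:
Exterior angle = 180 - 114 = 66 degrees.

66 degrees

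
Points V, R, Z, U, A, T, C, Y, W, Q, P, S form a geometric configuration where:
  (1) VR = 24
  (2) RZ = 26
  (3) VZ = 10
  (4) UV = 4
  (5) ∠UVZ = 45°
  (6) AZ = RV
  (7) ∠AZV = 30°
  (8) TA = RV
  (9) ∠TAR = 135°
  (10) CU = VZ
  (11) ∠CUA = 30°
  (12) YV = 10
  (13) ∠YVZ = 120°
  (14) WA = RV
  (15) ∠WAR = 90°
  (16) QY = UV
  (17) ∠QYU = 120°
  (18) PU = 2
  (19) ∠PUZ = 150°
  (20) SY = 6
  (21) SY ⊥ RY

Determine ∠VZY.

Step 1: By the law of cosines on triangle ZVY: ZY² = 10² + 10² − 2·10·10·cos(120°) = 300, so ZY = 10·√3.
Step 2: By the inverse law of cosines on triangle VZY: cos(∠VZY) = (10² + (10·√3)² − 10²) / (2·10·10·√3) = 300/346.41 = 0.866, so ∠VZY = 30°.

Therefore, the measure of angle ∠VZY = 30°.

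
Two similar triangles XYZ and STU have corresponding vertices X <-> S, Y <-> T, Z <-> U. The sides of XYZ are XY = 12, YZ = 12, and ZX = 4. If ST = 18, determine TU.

k = 18/12 = 3/2. TU = 3/2 * 12 = 18.

18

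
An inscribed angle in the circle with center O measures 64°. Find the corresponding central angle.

By the inscribed angle theorem, the central angle is twice the inscribed angle.
Central angle = 2 × 64° = 128°

128°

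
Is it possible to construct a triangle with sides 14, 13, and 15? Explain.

Yes.
The triangle inequality requires that the sum of any two sides exceeds the third.
Here 13 + 14 = 27 > 15, so the condition is met.

Yes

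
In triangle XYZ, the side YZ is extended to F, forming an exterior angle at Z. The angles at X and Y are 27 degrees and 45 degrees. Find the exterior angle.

Exterior angle = 27 + 45 = 72 degrees (exterior angle theorem).

72 degrees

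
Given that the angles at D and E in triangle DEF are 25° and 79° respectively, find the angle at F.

The interior angles sum to 180°: angle F = 180 - 25 - 79 = 76°.
The triangle is acute (angles 25°, 79°, 76°).

76 degrees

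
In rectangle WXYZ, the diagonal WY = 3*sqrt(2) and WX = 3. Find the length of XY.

The diagonal of a rectangle forms a right triangle with the two sides.
Rearranging the Pythagorean theorem: missing side = sqrt(d^2 - known^2).
= sqrt(18 - 9) = sqrt(9) = 3.

3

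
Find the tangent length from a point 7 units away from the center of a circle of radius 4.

tangent = √(d² - r²) = √(7² - 4²) = √(49 - 16) = √33 = sqrt(33)

sqrt(33)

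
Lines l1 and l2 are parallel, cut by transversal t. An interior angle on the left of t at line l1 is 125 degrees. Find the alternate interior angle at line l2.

Alternate interior angles formed by parallel lines and a transversal are equal.
The given angle is 125 degrees.
The alternate interior angle = 125 degrees.

125 degrees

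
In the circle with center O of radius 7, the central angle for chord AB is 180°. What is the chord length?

Chord = 2(7) sin(90°) = 14

14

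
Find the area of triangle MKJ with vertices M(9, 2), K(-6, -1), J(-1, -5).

The Shoelace formula computes the area from vertex coordinates by summing cross products.
For vertices (9,2), (-6,-1), (-1,-5):
Signed sum = 9*-1 - -6*2 + -6*-5 - -1*-1 + -1*2 - 9*-5
= 3 + 29 + 43 = 75
Area = (1/2)|75| = 75/2.

75/2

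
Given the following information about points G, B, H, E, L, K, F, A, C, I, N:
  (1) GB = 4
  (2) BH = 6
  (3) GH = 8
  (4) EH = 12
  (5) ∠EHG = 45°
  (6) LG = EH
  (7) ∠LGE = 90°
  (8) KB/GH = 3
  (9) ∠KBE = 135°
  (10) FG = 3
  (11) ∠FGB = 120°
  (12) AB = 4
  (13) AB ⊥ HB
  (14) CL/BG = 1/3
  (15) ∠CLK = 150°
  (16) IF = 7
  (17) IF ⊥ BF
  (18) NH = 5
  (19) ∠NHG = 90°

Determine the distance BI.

Step 1: By the law of cosines on triangle BGF: BF² = 4² + 3² − 2·4·3·cos(120°) = 37, so BF = √37.
Step 2: By the law of cosines on triangle BFI: BI² = √37² + 7² − 2·√37·7·cos(90°) = 86, so BI = √86.

Therefore, the length of BI = √86.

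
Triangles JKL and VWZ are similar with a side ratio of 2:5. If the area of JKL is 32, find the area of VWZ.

For similar figures, the area ratio equals the square of the side ratio.
Side ratio (JKL to VWZ) = 2:5, so area ratio = 2^2:5^2 = 4:25.
If the area of JKL is 32, then the area of VWZ = 32 * (25/4) = 200.

200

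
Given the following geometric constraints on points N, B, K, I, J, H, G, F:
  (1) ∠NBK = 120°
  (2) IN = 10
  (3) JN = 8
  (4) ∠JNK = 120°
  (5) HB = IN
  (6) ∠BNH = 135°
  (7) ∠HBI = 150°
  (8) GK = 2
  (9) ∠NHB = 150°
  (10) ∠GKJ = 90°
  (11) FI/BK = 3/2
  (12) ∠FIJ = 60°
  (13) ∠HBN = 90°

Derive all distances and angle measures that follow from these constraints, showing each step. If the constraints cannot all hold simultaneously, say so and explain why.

These constraints are not satisfiable: (6), (9) and (13) are the three interior angles of triangle BNH, which must sum to 180°, but 135° + 150° + 90° = 375°. No planar figure meets all of them, so nothing further can be derived.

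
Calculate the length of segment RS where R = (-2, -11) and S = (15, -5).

d = sqrt((15 - -2)^2 + (-5 - -11)^2)
d = sqrt(17^2 + 6^2)
d = sqrt(289 + 36)
d = sqrt(325) = 5*sqrt(13)

5*sqrt(13)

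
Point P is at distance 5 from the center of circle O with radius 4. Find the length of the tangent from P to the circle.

Let T be the point of tangency. Then OT ⊥ PT (radius ⊥ tangent).
In right triangle OTP: OP² = OT² + PT²
5² = 4² + PT²
PT² = 9, PT = 3

3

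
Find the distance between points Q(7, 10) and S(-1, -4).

d = sqrt((-1 - 7)^2 + (-4 - 10)^2)
d = sqrt(-8^2 + -14^2)
d = sqrt(64 + 196)
d = sqrt(260) = 2*sqrt(65)

2*sqrt(65)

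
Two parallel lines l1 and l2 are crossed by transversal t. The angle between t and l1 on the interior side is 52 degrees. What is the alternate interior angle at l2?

Alternate interior angles formed by parallel lines and a transversal are equal.
The given angle is 52 degrees.
The alternate interior angle = 52 degrees.

52 degrees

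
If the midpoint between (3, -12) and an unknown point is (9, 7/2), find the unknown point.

Using the midpoint formula: M = ((x1 + x2)/2, (y1 + y2)/2)
We know M = (9, 7/2) and K = (3, -12)
For x: 9 = (3 + x2)/2, so x2 = 2*9 - 3 = 15
For y: 7/2 = (-12 + y2)/2, so y2 = 2*7/2 - -12 = 19
M = (15, 19)

(15, 19)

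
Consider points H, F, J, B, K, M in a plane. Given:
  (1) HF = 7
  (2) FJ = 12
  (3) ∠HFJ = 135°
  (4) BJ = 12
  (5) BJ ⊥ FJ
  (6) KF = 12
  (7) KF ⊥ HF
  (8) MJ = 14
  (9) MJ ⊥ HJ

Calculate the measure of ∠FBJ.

Step 1: By the law of cosines on triangle BJF: BF² = 12² + 12² − 2·12·12·cos(90°) = 288, so BF = 12·√2.
Step 2: By the inverse law of cosines on triangle FBJ: cos(∠FBJ) = ((12·√2)² + 12² − 12²) / (2·12·√2·12) = 288/407.29 = 0.7071, so ∠FBJ = 45°.

Therefore, the measure of angle ∠FBJ = 45°.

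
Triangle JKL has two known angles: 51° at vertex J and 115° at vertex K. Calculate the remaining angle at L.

By the triangle angle sum property, the three interior angles of any triangle add up to 180°.
We know angle J = 51° and angle K = 115°, so their sum is 166°.
Therefore angle L = 180° - 166° = 14°.

14 degrees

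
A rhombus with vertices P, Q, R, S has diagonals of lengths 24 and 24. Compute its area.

Area of a rhombus = (d1 * d2) / 2
Area = (24 * 24) / 2
Area = 576 / 2
Area = 288

288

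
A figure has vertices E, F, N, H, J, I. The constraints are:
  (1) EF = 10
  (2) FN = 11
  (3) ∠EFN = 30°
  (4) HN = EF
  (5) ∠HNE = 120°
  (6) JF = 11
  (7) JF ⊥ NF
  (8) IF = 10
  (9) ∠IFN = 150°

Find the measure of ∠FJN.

Step 1: By the law of cosines on triangle JFN: JN² = 11² + 11² − 2·11·11·cos(90°) = 242, so JN = 11·√2.
Step 2: By the inverse law of cosines on triangle FJN: cos(∠FJN) = (11² + (11·√2)² − 11²) / (2·11·11·√2) = 242/342.24 = 0.7071, so ∠FJN = 45°.

Therefore, the measure of angle ∠FJN = 45°.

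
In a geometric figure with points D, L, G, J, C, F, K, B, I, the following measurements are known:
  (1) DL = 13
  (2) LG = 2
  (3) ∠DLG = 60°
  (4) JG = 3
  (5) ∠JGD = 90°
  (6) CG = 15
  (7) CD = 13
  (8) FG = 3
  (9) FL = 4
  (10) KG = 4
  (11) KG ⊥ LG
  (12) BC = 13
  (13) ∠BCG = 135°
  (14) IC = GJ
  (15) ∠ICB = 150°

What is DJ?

Step 1: By the law of cosines on triangle DLG: DG² = 13² + 2² − 2·13·2·cos(60°) = 147, so DG = 7·√3.
Step 2: By the law of cosines on triangle DGJ: DJ² = (7·√3)² + 3² − 2·7·√3·3·cos(90°) = 156, so DJ = 2·√39.

Therefore, the length of DJ = 2·√39.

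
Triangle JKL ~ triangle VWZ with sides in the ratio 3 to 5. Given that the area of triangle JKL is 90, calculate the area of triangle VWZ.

Area ratio = (3/5)^2 = 9/25. Area of VWZ = 90 * 25/9 = 250.

250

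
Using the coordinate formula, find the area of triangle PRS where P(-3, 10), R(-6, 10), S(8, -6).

Using the Shoelace formula for a triangle:
Area = (1/2)|x0(y1 - y2) + x1(y2 - y0) + x2(y0 - y1)|
Area = (1/2)|-3(10 - -6) + -6(-6 - 10) + 8(10 - 10)|
Area = (1/2)|-48 + 96 + 0|
Area = (1/2)|48|
Area = (1/2)(48)
Area = 24

24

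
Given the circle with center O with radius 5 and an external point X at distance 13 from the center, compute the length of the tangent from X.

The tangent, radius, and line from the external point to the center form a right triangle.
The right angle is where the tangent meets the radius.
By the Pythagorean theorem: tangent² + 5² = 13²
tangent² = 169 - 25 = 144
tangent = 12

12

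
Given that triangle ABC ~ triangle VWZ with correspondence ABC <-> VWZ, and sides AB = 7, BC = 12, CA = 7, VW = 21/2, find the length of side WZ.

k = 21/2/7 = 3/2. WZ = 3/2 * 12 = 18.

18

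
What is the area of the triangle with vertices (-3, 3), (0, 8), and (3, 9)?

Using the Shoelace formula for a triangle:
Area = (1/2)|x0(y1 - y2) + x1(y2 - y0) + x2(y0 - y1)|
Area = (1/2)|-3(8 - 9) + 0(9 - 3) + 3(3 - 8)|
Area = (1/2)|3 + 0 + -15|
Area = (1/2)|-12|
Area = (1/2)(12)
Area = 6

6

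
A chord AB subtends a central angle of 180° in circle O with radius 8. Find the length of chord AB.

Drop a perpendicular from the center to the chord, bisecting both the chord and the central angle.
Each half-chord = r sin(θ/2) = 8 sin(90°).
The full chord = 2 × 8 × sin(90°) = 16.

16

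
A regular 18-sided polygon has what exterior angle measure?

Each exterior angle of a regular n-gon is 360 / n.
For n = 18: 360 / 18 = 20 degrees.

20 degrees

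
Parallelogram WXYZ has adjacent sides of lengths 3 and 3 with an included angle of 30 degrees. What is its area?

Area = 3 * 3 * sin(30°) = 9 * 1/2 = 9/2

9/2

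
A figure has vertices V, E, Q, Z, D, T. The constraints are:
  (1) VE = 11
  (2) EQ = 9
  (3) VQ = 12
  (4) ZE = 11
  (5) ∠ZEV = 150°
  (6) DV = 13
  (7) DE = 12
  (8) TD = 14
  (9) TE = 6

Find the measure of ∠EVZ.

Step 1: By the law of cosines on triangle VEZ: VZ² = 11² + 11² − 2·11·11·cos(150°) = 451.58, so VZ ≈ 21.25.
Step 2: By the inverse law of cosines on triangle EVZ: cos(∠EVZ) = (11² + 21.25² − 11²) / (2·11·21.25) = 451.58/467.51 = 0.9659, so ∠EVZ = 15°.

Therefore, the measure of angle ∠EVZ = 15°.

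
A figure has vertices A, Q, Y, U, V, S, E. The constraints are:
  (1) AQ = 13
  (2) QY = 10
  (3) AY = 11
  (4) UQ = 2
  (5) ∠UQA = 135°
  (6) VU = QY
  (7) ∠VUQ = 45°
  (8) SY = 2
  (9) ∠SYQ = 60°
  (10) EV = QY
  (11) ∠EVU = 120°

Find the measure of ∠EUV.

From the given relations: VU = QY = 10; EV = QY = 10.
Step 1: By the law of cosines on triangle UVE: UE² = 10² + 10² − 2·10·10·cos(120°) = 300, so UE = 10·√3.
Step 2: By the inverse law of cosines on triangle EUV: cos(∠EUV) = ((10·√3)² + 10² − 10²) / (2·10·√3·10) = 300/346.41 = 0.866, so ∠EUV = 30°.

Therefore, the measure of angle ∠EUV = 30°.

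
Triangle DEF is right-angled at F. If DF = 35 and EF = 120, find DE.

In a right triangle, the square of the hypotenuse equals the sum of the squares of the two legs.
The legs are 35 and 120, so the hypotenuse = sqrt(1225 + 14400) = sqrt(15625) = 125.

125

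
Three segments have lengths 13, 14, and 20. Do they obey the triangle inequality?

Yes.
The triangle inequality requires that the sum of any two sides exceeds the third.
Here 13 + 14 = 27 > 20, so the condition is met.

Yes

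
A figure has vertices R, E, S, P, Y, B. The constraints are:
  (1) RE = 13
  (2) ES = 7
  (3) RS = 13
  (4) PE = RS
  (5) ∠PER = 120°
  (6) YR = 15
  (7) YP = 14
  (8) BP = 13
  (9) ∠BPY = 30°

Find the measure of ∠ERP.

From the given relations: PE = RS = 13.
Step 1: By the law of cosines on triangle REP: RP² = 13² + 13² − 2·13·13·cos(120°) = 507, so RP = 13·√3.
Step 2: By the inverse law of cosines on triangle ERP: cos(∠ERP) = (13² + (13·√3)² − 13²) / (2·13·13·√3) = 507/585.43 = 0.866, so ∠ERP = 30°.

Therefore, the measure of angle ∠ERP = 30°.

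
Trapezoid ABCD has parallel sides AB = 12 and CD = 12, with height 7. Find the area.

A trapezoid's area equals the midsegment times the height.
The midsegment is (12 + 12) / 2 = 12.
Area = 12 * 7 = 84.

84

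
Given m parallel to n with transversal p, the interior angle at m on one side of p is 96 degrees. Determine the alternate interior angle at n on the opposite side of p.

Alternate interior angles lie on opposite sides of the transversal, between the parallel lines.
By the alternate interior angle theorem, they are equal: 96 degrees.

96 degrees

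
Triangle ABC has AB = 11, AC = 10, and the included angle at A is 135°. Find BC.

When two sides and the included angle are known, the law of cosines gives the third side.
c^2 = a^2 + b^2 - 2ab cos(C) generalizes the Pythagorean theorem to non-right triangles.
Here: BC^2 = 121 + 100 - 220*(-sqrt(2)/2) = 110*sqrt(2) + 221
BC = sqrt(110*sqrt(2) + 221)

sqrt(110*sqrt(2) + 221)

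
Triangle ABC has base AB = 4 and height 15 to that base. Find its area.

Area = (1/2)(4)(15) = 30

30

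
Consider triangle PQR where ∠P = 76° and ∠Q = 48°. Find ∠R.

angle R = 180 - 76 - 48 = 56 degrees.

56 degrees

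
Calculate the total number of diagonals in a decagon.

The number of diagonals in an n-gon is n(n - 3)/2.
For n = 10: 10(10 - 3)/2 = 10 × 7 / 2 = 35.

35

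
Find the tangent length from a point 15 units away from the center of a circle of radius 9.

Let T be the point of tangency. Then OT ⊥ XT (radius ⊥ tangent).
In right triangle OTX: OX² = OT² + XT²
15² = 9² + XT²
XT² = 144, XT = 12

12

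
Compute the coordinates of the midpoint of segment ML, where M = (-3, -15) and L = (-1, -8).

The midpoint is the point halfway along the segment.
Move half the horizontal distance: -3 + (-1 - -3)/2 = -3 + 2/2 = -2
Move half the vertical distance: -15 + (-8 - -15)/2 = -15 + 7/2 = -23/2
Midpoint = (-2, -23/2)

(-2, -23/2)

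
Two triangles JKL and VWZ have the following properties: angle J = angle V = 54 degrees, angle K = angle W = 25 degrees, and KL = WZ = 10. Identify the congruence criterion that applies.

The given information provides:
angle J = angle V = 54 degrees, angle K = angle W = 25 degrees, and KL = WZ = 10
This matches the AAS congruence theorem.
Two pairs of corresponding angles and a non-included side are equal (Angle-Angle-Side).

AAS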